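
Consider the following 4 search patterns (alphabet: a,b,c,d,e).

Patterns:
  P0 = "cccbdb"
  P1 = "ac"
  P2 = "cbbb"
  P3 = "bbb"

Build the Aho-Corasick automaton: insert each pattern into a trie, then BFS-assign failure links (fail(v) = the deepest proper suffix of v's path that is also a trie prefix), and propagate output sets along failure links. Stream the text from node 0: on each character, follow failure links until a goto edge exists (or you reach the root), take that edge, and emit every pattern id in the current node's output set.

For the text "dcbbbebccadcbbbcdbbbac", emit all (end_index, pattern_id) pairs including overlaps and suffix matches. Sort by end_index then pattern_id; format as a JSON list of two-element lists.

Build:
Trie nodes:
  0='ε' goto a→7 b→12 c→1
  1='c' goto b→9 c→2
  2='cc' goto c→3
  3='ccc' goto b→4
  4='cccb' goto d→5
  5='cccbd' goto b→6
  6='cccbdb' goto ·  [P0 ends]
  7='a' goto c→8
  8='ac' goto ·  [P1 ends]
  9='cb' goto b→10
  10='cbb' goto b→11
  11='cbbb' goto ·  [P2 ends]
  12='b' goto b→13
  13='bb' goto b→14
  14='bbb' goto ·  [P3 ends]

Failure links (BFS by depth):
  n1('c'): parent n0 fail=0; on 'c' 0 → fail=0;  out ∅∪∅=∅
  n7('a'): parent n0 fail=0; on 'a' 0 → fail=0;  out ∅∪∅=∅
  n12('b'): parent n0 fail=0; on 'b' 0 → fail=0;  out ∅∪∅=∅
  n2('cc'): parent n1 fail=0; on 'c' 0 → fail=1;  out ∅∪∅=∅
  n8('ac'): parent n7 fail=0; on 'c' 0 → fail=1;  out {1}∪∅={1}
  n9('cb'): parent n1 fail=0; on 'b' 0 → fail=12;  out ∅∪∅=∅
  n13('bb'): parent n12 fail=0; on 'b' 0 → fail=12;  out ∅∪∅=∅
  n3('ccc'): parent n2 fail=1; on 'c' 1 → fail=2;  out ∅∪∅=∅
  n10('cbb'): parent n9 fail=12; on 'b' 12 → fail=13;  out ∅∪∅=∅
  n14('bbb'): parent n13 fail=12; on 'b' 12 → fail=13;  out {3}∪∅={3}
  n4('cccb'): parent n3 fail=2; on 'b' 2→1 → fail=9;  out ∅∪∅=∅
  n11('cbbb'): parent n10 fail=13; on 'b' 13 → fail=14;  out {2}∪{3}={2,3}
  n5('cccbd'): parent n4 fail=9; on 'd' 9→12→0 → fail=0;  out ∅∪∅=∅
  n6('cccbdb'): parent n5 fail=0; on 'b' 0 → fail=12;  out {0}∪∅={0}

Run:
[0] read 'd'  n0⇒n0
[1] read 'c'  n0⇒n1
[2] read 'b'  n1⇒n9
[3] read 'b'  n9⇒n10
[4] read 'b'  n10⇒n11  emit P2@[1:4],P3@[2:4]
[5] read 'e'  n11⇒n0 ·f
[6] read 'b'  n0⇒n12
[7] read 'c'  n12⇒n1 ·f
[8] read 'c'  n1⇒n2
[9] read 'a'  n2⇒n7 ·f
[10] read 'd'  n7⇒n0 ·f
[11] read 'c'  n0⇒n1
[12] read 'b'  n1⇒n9
[13] read 'b'  n9⇒n10
[14] read 'b'  n10⇒n11  emit P2@[11:14],P3@[12:14]
[15] read 'c'  n11⇒n1 ·f
[16] read 'd'  n1⇒n0 ·f
[17] read 'b'  n0⇒n12
[18] read 'b'  n12⇒n13
[19] read 'b'  n13⇒n14  emit P3@[17:19]
[20] read 'a'  n14⇒n7 ·f
[21] read 'c'  n7⇒n8  emit P1@[20:21]

Matches: [[4,2],[4,3],[14,2],[14,3],[19,3],[21,1]]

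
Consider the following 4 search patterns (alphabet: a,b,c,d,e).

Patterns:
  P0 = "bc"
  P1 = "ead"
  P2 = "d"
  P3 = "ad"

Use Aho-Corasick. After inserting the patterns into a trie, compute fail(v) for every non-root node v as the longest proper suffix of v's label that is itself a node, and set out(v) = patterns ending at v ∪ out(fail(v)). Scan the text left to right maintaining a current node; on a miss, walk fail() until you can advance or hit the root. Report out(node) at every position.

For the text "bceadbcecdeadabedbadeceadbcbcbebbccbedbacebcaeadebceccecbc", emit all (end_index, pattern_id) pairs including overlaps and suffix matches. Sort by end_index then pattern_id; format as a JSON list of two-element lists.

Build:
Trie nodes:
  n0 'ε': a→7 b→1 d→6 e→3
  n1 'b': c→2
  n2 'bc': ·  [P0 ends]
  n3 'e': a→4
  n4 'ea': d→5
  n5 'ead': ·  [P1 ends]
  n6 'd': ·  [P2 ends]
  n7 'a': d→8
  n8 'ad': ·  [P3 ends]

Failure links (BFS by depth):
  n1('b'): parent n0 fail=0; on 'b' 0 → fail=0;  out ∅∪∅=∅
  n3('e'): parent n0 fail=0; on 'e' 0 → fail=0;  out ∅∪∅=∅
  n6('d'): parent n0 fail=0; on 'd' 0 → fail=0;  out {2}∪∅={2}
  n7('a'): parent n0 fail=0; on 'a' 0 → fail=0;  out ∅∪∅=∅
  n2('bc'): parent n1 fail=0; on 'c' 0 → fail=0;  out {0}∪∅={0}
  n4('ea'): parent n3 fail=0; on 'a' 0 → fail=7;  out ∅∪∅=∅
  n8('ad'): parent n7 fail=0; on 'd' 0 → fail=6;  out {3}∪{2}={2,3}
  n5('ead'): parent n4 fail=7; on 'd' 7 → fail=8;  out {1}∪{2,3}={1,2,3}

Scan:
[0] read 'b'  n0⇒n1
[1] read 'c'  n1⇒n2  emit P0@[0:1]
[2] read 'e'  n2⇒n3 (via fail)
[3] read 'a'  n3⇒n4
[4] read 'd'  n4⇒n5  emit P1@[2:4],P2@[4:4],P3@[3:4]
[5] read 'b'  n5⇒n1 (via fail)
[6] read 'c'  n1⇒n2  emit P0@[5:6]
[7] read 'e'  n2⇒n3 (via fail)
[8] read 'c'  n3⇒n0 (via fail)
[9] read 'd'  n0⇒n6  emit P2@[9:9]
[10] read 'e'  n6⇒n3 (via fail)
[11] read 'a'  n3⇒n4
[12] read 'd'  n4⇒n5  emit P1@[10:12],P2@[12:12],P3@[11:12]
[13] read 'a'  n5⇒n7 (via fail)
[14] read 'b'  n7⇒n1 (via fail)
[15] read 'e'  n1⇒n3 (via fail)
[16] read 'd'  n3⇒n6 (via fail)  emit P2@[16:16]
[17] read 'b'  n6⇒n1 (via fail)
[18] read 'a'  n1⇒n7 (via fail)
[19] read 'd'  n7⇒n8  emit P2@[19:19],P3@[18:19]
[20] read 'e'  n8⇒n3 (via fail)
[21] read 'c'  n3⇒n0 (via fail)
[22] read 'e'  n0⇒n3
[23] read 'a'  n3⇒n4
[24] read 'd'  n4⇒n5  emit P1@[22:24],P2@[24:24],P3@[23:24]
[25] read 'b'  n5⇒n1 (via fail)
[26] read 'c'  n1⇒n2  emit P0@[25:26]
[27] read 'b'  n2⇒n1 (via fail)
[28] read 'c'  n1⇒n2  emit P0@[27:28]
[29] read 'b'  n2⇒n1 (via fail)
[30] read 'e'  n1⇒n3 (via fail)
[31] read 'b'  n3⇒n1 (via fail)
[32] read 'b'  n1⇒n1 (via fail)
[33] read 'c'  n1⇒n2  emit P0@[32:33]
[34] read 'c'  n2⇒n0 (via fail)
[35] read 'b'  n0⇒n1
[36] read 'e'  n1⇒n3 (via fail)
[37] read 'd'  n3⇒n6 (via fail)  emit P2@[37:37]
[38] read 'b'  n6⇒n1 (via fail)
[39] read 'a'  n1⇒n7 (via fail)
[40] read 'c'  n7⇒n0 (via fail)
[41] read 'e'  n0⇒n3
[42] read 'b'  n3⇒n1 (via fail)
[43] read 'c'  n1⇒n2  emit P0@[42:43]
[44] read 'a'  n2⇒n7 (via fail)
[45] read 'e'  n7⇒n3 (via fail)
[46] read 'a'  n3⇒n4
[47] read 'd'  n4⇒n5  emit P1@[45:47],P2@[47:47],P3@[46:47]
[48] read 'e'  n5⇒n3 (via fail)
[49] read 'b'  n3⇒n1 (via fail)
[50] read 'c'  n1⇒n2  emit P0@[49:50]
[51] read 'e'  n2⇒n3 (via fail)
[52] read 'c'  n3⇒n0 (via fail)
[53] read 'c'  n0⇒n0
[54] read 'e'  n0⇒n3
[55] read 'c'  n3⇒n0 (via fail)
[56] read 'b'  n0⇒n1
[57] read 'c'  n1⇒n2  emit P0@[56:57]

Matches: [[1,0],[4,1],[4,2],[4,3],[6,0],[9,2],[12,1],[12,2],[12,3],[16,2],[19,2],[19,3],[24,1],[24,2],[24,3],[26,0],[28,0],[33,0],[37,2],[43,0],[47,1],[47,2],[47,3],[50,0],[57,0]]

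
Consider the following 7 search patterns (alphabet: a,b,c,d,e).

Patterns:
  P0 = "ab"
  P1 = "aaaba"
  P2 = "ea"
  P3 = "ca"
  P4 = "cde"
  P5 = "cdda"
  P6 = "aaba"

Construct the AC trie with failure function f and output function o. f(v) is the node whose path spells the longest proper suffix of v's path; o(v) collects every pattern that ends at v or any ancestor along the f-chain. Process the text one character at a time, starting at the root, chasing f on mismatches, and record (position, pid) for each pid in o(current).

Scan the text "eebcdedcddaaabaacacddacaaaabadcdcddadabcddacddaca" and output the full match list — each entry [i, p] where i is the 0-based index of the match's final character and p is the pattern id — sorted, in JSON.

Construct AC machine:
Trie (insert patterns):
  0='ε' goto a→1 c→9 e→7
  1='a' goto a→3 b→2
  2='ab' goto ·  [P0 ends]
  3='aa' goto a→4 b→15
  4='aaa' goto b→5
  5='aaab' goto a→6
  6='aaaba' goto ·  [P1 ends]
  7='e' goto a→8
  8='ea' goto ·  [P2 ends]
  9='c' goto a→10 d→11
  10='ca' goto ·  [P3 ends]
  11='cd' goto d→13 e→12
  12='cde' goto ·  [P4 ends]
  13='cdd' goto a→14
  14='cdda' goto ·  [P5 ends]
  15='aab' goto a→16
  16='aaba' goto ·  [P6 ends]

Failure links (BFS by depth):
  fail(1) 'a': from fail(0)=0 chase 'a': 0 ⇒ 0;  out=∅∪out(0)=∅
  fail(7) 'e': from fail(0)=0 chase 'e': 0 ⇒ 0;  out=∅∪out(0)=∅
  fail(9) 'c': from fail(0)=0 chase 'c': 0 ⇒ 0;  out=∅∪out(0)=∅
  fail(2) 'ab': from fail(1)=0 chase 'b': 0 ⇒ 0;  out={0}∪out(0)={0}
  fail(3) 'aa': from fail(1)=0 chase 'a': 0 ⇒ 1;  out=∅∪out(1)=∅
  fail(8) 'ea': from fail(7)=0 chase 'a': 0 ⇒ 1;  out={2}∪out(1)={2}
  fail(10) 'ca': from fail(9)=0 chase 'a': 0 ⇒ 1;  out={3}∪out(1)={3}
  fail(11) 'cd': from fail(9)=0 chase 'd': 0 ⇒ 0;  out=∅∪out(0)=∅
  fail(4) 'aaa': from fail(3)=1 chase 'a': 1 ⇒ 3;  out=∅∪out(3)=∅
  fail(12) 'cde': from fail(11)=0 chase 'e': 0 ⇒ 7;  out={4}∪out(7)={4}
  fail(13) 'cdd': from fail(11)=0 chase 'd': 0 ⇒ 0;  out=∅∪out(0)=∅
  fail(15) 'aab': from fail(3)=1 chase 'b': 1 ⇒ 2;  out=∅∪out(2)={0}
  fail(5) 'aaab': from fail(4)=3 chase 'b': 3 ⇒ 15;  out=∅∪out(15)={0}
  fail(14) 'cdda': from fail(13)=0 chase 'a': 0 ⇒ 1;  out={5}∪out(1)={5}
  fail(16) 'aaba': from fail(15)=2 chase 'a': 2→0 ⇒ 1;  out={6}∪out(1)={6}
  fail(6) 'aaaba': from fail(5)=15 chase 'a': 15 ⇒ 16;  out={1}∪out(16)={1,6}

Text stream:
i=0 'e': node 0→7
i=1 'e': node 7→7 ·f
i=2 'b': node 7→0 ·f
i=3 'c': node 0→9
i=4 'd': node 9→11
i=5 'e': node 11→12  ** P4@[3:5]
i=6 'd': node 12→0 ·f
i=7 'c': node 0→9
i=8 'd': node 9→11
i=9 'd': node 11→13
i=10 'a': node 13→14  ** P5@[7:10]
i=11 'a': node 14→3 ·f
i=12 'a': node 3→4
i=13 'b': node 4→5  ** P0@[12:13]
i=14 'a': node 5→6  ** P1@[10:14],P6@[11:14]
i=15 'a': node 6→3 ·f
i=16 'c': node 3→9 ·f
i=17 'a': node 9→10  ** P3@[16:17]
i=18 'c': node 10→9 ·f
i=19 'd': node 9→11
i=20 'd': node 11→13
i=21 'a': node 13→14  ** P5@[18:21]
i=22 'c': node 14→9 ·f
i=23 'a': node 9→10  ** P3@[22:23]
i=24 'a': node 10→3 ·f
i=25 'a': node 3→4
i=26 'a': node 4→4 ·f
i=27 'b': node 4→5  ** P0@[26:27]
i=28 'a': node 5→6  ** P1@[24:28],P6@[25:28]
i=29 'd': node 6→0 ·f
i=30 'c': node 0→9
i=31 'd': node 9→11
i=32 'c': node 11→9 ·f
i=33 'd': node 9→11
i=34 'd': node 11→13
i=35 'a': node 13→14  ** P5@[32:35]
i=36 'd': node 14→0 ·f
i=37 'a': node 0→1
i=38 'b': node 1→2  ** P0@[37:38]
i=39 'c': node 2→9 ·f
i=40 'd': node 9→11
i=41 'd': node 11→13
i=42 'a': node 13→14  ** P5@[39:42]
i=43 'c': node 14→9 ·f
i=44 'd': node 9→11
i=45 'd': node 11→13
i=46 'a': node 13→14  ** P5@[43:46]
i=47 'c': node 14→9 ·f
i=48 'a': node 9→10  ** P3@[47:48]

All matches (sorted): [[5,4],[10,5],[13,0],[14,1],[14,6],[17,3],[21,5],[23,3],[27,0],[28,1],[28,6],[35,5],[38,0],[42,5],[46,5],[48,3]]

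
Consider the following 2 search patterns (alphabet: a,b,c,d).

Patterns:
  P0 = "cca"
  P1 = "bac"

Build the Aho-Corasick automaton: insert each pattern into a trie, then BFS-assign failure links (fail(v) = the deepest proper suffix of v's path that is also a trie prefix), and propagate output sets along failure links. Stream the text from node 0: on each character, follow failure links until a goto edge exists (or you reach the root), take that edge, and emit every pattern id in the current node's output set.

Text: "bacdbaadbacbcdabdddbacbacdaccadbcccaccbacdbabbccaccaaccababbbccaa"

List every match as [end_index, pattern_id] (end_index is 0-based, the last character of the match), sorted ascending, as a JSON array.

Build:
Trie (insert patterns):
  n0 'ε': b→4 c→1
  n1 'c': c→2
  n2 'cc': a→3
  n3 'cca': ·  ←P0
  n4 'b': a→5
  n5 'ba': c→6
  n6 'bac': ·  ←P1

BFS fail/out derivation:
  fail(1) 'c': from fail(0)=0 chase 'c': 0 ⇒ 0;  out=∅∪out(0)=∅
  fail(4) 'b': from fail(0)=0 chase 'b': 0 ⇒ 0;  out=∅∪out(0)=∅
  fail(2) 'cc': from fail(1)=0 chase 'c': 0 ⇒ 1;  out=∅∪out(1)=∅
  fail(5) 'ba': from fail(4)=0 chase 'a': 0 ⇒ 0;  out=∅∪out(0)=∅
  fail(3) 'cca': from fail(2)=1 chase 'a': 1→0 ⇒ 0;  out={0}∪out(0)={0}
  fail(6) 'bac': from fail(5)=0 chase 'c': 0 ⇒ 1;  out={1}∪out(1)={1}

Run:
[0] read 'b'  n0⇒n4
[1] read 'a'  n4⇒n5
[2] read 'c'  n5⇒n6  ** P1@[0:2]
[3] read 'd'  n6⇒n0 (via fail)
[4] read 'b'  n0⇒n4
[5] read 'a'  n4⇒n5
[6] read 'a'  n5⇒n0 (via fail)
[7] read 'd'  n0⇒n0
[8] read 'b'  n0⇒n4
[9] read 'a'  n4⇒n5
[10] read 'c'  n5⇒n6  ** P1@[8:10]
[11] read 'b'  n6⇒n4 (via fail)
[12] read 'c'  n4⇒n1 (via fail)
[13] read 'd'  n1⇒n0 (via fail)
[14] read 'a'  n0⇒n0
[15] read 'b'  n0⇒n4
[16] read 'd'  n4⇒n0 (via fail)
[17] read 'd'  n0⇒n0
[18] read 'd'  n0⇒n0
[19] read 'b'  n0⇒n4
[20] read 'a'  n4⇒n5
[21] read 'c'  n5⇒n6  ** P1@[19:21]
[22] read 'b'  n6⇒n4 (via fail)
[23] read 'a'  n4⇒n5
[24] read 'c'  n5⇒n6  ** P1@[22:24]
[25] read 'd'  n6⇒n0 (via fail)
[26] read 'a'  n0⇒n0
[27] read 'c'  n0⇒n1
[28] read 'c'  n1⇒n2
[29] read 'a'  n2⇒n3  ** P0@[27:29]
[30] read 'd'  n3⇒n0 (via fail)
[31] read 'b'  n0⇒n4
[32] read 'c'  n4⇒n1 (via fail)
[33] read 'c'  n1⇒n2
[34] read 'c'  n2⇒n2 (via fail)
[35] read 'a'  n2⇒n3  ** P0@[33:35]
[36] read 'c'  n3⇒n1 (via fail)
[37] read 'c'  n1⇒n2
[38] read 'b'  n2⇒n4 (via fail)
[39] read 'a'  n4⇒n5
[40] read 'c'  n5⇒n6  ** P1@[38:40]
[41] read 'd'  n6⇒n0 (via fail)
[42] read 'b'  n0⇒n4
[43] read 'a'  n4⇒n5
[44] read 'b'  n5⇒n4 (via fail)
[45] read 'b'  n4⇒n4 (via fail)
[46] read 'c'  n4⇒n1 (via fail)
[47] read 'c'  n1⇒n2
[48] read 'a'  n2⇒n3  ** P0@[46:48]
[49] read 'c'  n3⇒n1 (via fail)
[50] read 'c'  n1⇒n2
[51] read 'a'  n2⇒n3  ** P0@[49:51]
[52] read 'a'  n3⇒n0 (via fail)
[53] read 'c'  n0⇒n1
[54] read 'c'  n1⇒n2
[55] read 'a'  n2⇒n3  ** P0@[53:55]
[56] read 'b'  n3⇒n4 (via fail)
[57] read 'a'  n4⇒n5
[58] read 'b'  n5⇒n4 (via fail)
[59] read 'b'  n4⇒n4 (via fail)
[60] read 'b'  n4⇒n4 (via fail)
[61] read 'c'  n4⇒n1 (via fail)
[62] read 'c'  n1⇒n2
[63] read 'a'  n2⇒n3  ** P0@[61:63]
[64] read 'a'  n3⇒n0 (via fail)

All matches (sorted): [[2,1],[10,1],[21,1],[24,1],[29,0],[35,0],[40,1],[48,0],[51,0],[55,0],[63,0]]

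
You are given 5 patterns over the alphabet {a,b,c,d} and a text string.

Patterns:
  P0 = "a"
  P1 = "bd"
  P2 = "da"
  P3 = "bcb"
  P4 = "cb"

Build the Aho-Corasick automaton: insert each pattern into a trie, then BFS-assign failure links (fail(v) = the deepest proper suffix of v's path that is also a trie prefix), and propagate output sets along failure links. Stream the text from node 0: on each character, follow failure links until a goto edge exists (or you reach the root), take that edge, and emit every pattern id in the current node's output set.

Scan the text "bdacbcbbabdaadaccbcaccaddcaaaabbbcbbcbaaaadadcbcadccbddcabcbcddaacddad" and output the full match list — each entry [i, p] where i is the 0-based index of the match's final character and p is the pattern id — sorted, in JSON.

Build:
Trie nodes:
  n0 'ε': a→1 b→2 c→8 d→4
  n1 'a': ·  ←P0
  n2 'b': c→6 d→3
  n3 'bd': ·  ←P1
  n4 'd': a→5
  n5 'da': ·  ←P2
  n6 'bc': b→7
  n7 'bcb': ·  ←P3
  n8 'c': b→9
  n9 'cb': ·  ←P4

BFS fail/out derivation:
  n1('a'): parent n0 fail=0; on 'a' 0 → fail=0;  out {0}∪∅={0}
  n2('b'): parent n0 fail=0; on 'b' 0 → fail=0;  out ∅∪∅=∅
  n4('d'): parent n0 fail=0; on 'd' 0 → fail=0;  out ∅∪∅=∅
  n8('c'): parent n0 fail=0; on 'c' 0 → fail=0;  out ∅∪∅=∅
  n3('bd'): parent n2 fail=0; on 'd' 0 → fail=4;  out {1}∪∅={1}
  n5('da'): parent n4 fail=0; on 'a' 0 → fail=1;  out {2}∪{0}={0,2}
  n6('bc'): parent n2 fail=0; on 'c' 0 → fail=8;  out ∅∪∅=∅
  n9('cb'): parent n8 fail=0; on 'b' 0 → fail=2;  out {4}∪∅={4}
  n7('bcb'): parent n6 fail=8; on 'b' 8 → fail=9;  out {3}∪{4}={3,4}

Text stream:
pos 0 'b': at 2
pos 1 'd': at 3  emit P1@[0:1]
pos 2 'a': at 5 (fail-walked)  emit P0@[2:2],P2@[1:2]
pos 3 'c': at 8 (fail-walked)
pos 4 'b': at 9  emit P4@[3:4]
pos 5 'c': at 6 (fail-walked)
pos 6 'b': at 7  emit P3@[4:6],P4@[5:6]
pos 7 'b': at 2 (fail-walked)
pos 8 'a': at 1 (fail-walked)  emit P0@[8:8]
pos 9 'b': at 2 (fail-walked)
pos 10 'd': at 3  emit P1@[9:10]
pos 11 'a': at 5 (fail-walked)  emit P0@[11:11],P2@[10:11]
pos 12 'a': at 1 (fail-walked)  emit P0@[12:12]
pos 13 'd': at 4 (fail-walked)
pos 14 'a': at 5  emit P0@[14:14],P2@[13:14]
pos 15 'c': at 8 (fail-walked)
pos 16 'c': at 8 (fail-walked)
pos 17 'b': at 9  emit P4@[16:17]
pos 18 'c': at 6 (fail-walked)
pos 19 'a': at 1 (fail-walked)  emit P0@[19:19]
pos 20 'c': at 8 (fail-walked)
pos 21 'c': at 8 (fail-walked)
pos 22 'a': at 1 (fail-walked)  emit P0@[22:22]
pos 23 'd': at 4 (fail-walked)
pos 24 'd': at 4 (fail-walked)
pos 25 'c': at 8 (fail-walked)
pos 26 'a': at 1 (fail-walked)  emit P0@[26:26]
pos 27 'a': at 1 (fail-walked)  emit P0@[27:27]
pos 28 'a': at 1 (fail-walked)  emit P0@[28:28]
pos 29 'a': at 1 (fail-walked)  emit P0@[29:29]
pos 30 'b': at 2 (fail-walked)
pos 31 'b': at 2 (fail-walked)
pos 32 'b': at 2 (fail-walked)
pos 33 'c': at 6
pos 34 'b': at 7  emit P3@[32:34],P4@[33:34]
pos 35 'b': at 2 (fail-walked)
pos 36 'c': at 6
pos 37 'b': at 7  emit P3@[35:37],P4@[36:37]
pos 38 'a': at 1 (fail-walked)  emit P0@[38:38]
pos 39 'a': at 1 (fail-walked)  emit P0@[39:39]
pos 40 'a': at 1 (fail-walked)  emit P0@[40:40]
pos 41 'a': at 1 (fail-walked)  emit P0@[41:41]
pos 42 'd': at 4 (fail-walked)
pos 43 'a': at 5  emit P0@[43:43],P2@[42:43]
pos 44 'd': at 4 (fail-walked)
pos 45 'c': at 8 (fail-walked)
pos 46 'b': at 9  emit P4@[45:46]
pos 47 'c': at 6 (fail-walked)
pos 48 'a': at 1 (fail-walked)  emit P0@[48:48]
pos 49 'd': at 4 (fail-walked)
pos 50 'c': at 8 (fail-walked)
pos 51 'c': at 8 (fail-walked)
pos 52 'b': at 9  emit P4@[51:52]
pos 53 'd': at 3 (fail-walked)  emit P1@[52:53]
pos 54 'd': at 4 (fail-walked)
pos 55 'c': at 8 (fail-walked)
pos 56 'a': at 1 (fail-walked)  emit P0@[56:56]
pos 57 'b': at 2 (fail-walked)
pos 58 'c': at 6
pos 59 'b': at 7  emit P3@[57:59],P4@[58:59]
pos 60 'c': at 6 (fail-walked)
pos 61 'd': at 4 (fail-walked)
pos 62 'd': at 4 (fail-walked)
pos 63 'a': at 5  emit P0@[63:63],P2@[62:63]
pos 64 'a': at 1 (fail-walked)  emit P0@[64:64]
pos 65 'c': at 8 (fail-walked)
pos 66 'd': at 4 (fail-walked)
pos 67 'd': at 4 (fail-walked)
pos 68 'a': at 5  emit P0@[68:68],P2@[67:68]
pos 69 'd': at 4 (fail-walked)

Result: [[1,1],[2,0],[2,2],[4,4],[6,3],[6,4],[8,0],[10,1],[11,0],[11,2],[12,0],[14,0],[14,2],[17,4],[19,0],[22,0],[26,0],[27,0],[28,0],[29,0],[34,3],[34,4],[37,3],[37,4],[38,0],[39,0],[40,0],[41,0],[43,0],[43,2],[46,4],[48,0],[52,4],[53,1],[56,0],[59,3],[59,4],[63,0],[63,2],[64,0],[68,0],[68,2]]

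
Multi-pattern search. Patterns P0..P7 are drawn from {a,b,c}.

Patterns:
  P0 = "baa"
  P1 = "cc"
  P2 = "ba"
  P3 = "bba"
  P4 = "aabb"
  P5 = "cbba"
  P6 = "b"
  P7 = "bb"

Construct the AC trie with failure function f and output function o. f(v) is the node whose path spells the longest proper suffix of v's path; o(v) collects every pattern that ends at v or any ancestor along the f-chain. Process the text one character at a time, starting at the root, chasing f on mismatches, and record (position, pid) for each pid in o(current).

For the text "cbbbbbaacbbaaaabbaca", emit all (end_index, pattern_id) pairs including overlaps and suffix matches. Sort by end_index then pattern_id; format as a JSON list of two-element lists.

Build automaton:
Trie (insert patterns):
  n0 'ε': a→8 b→1 c→4
  n1 'b': a→2 b→6  ←P6
  n2 'ba': a→3  ←P2
  n3 'baa': ·  ←P0
  n4 'c': b→12 c→5
  n5 'cc': ·  ←P1
  n6 'bb': a→7  ←P7
  n7 'bba': ·  ←P3
  n8 'a': a→9
  n9 'aa': b→10
  n10 'aab': b→11
  n11 'aabb': ·  ←P4
  n12 'cb': b→13
  n13 'cbb': a→14
  n14 'cbba': ·  ←P5

BFS fail/out derivation:
  n1('b'): parent n0 fail=0; on 'b' 0 → fail=0;  out {6}∪∅={6}
  n4('c'): parent n0 fail=0; on 'c' 0 → fail=0;  out ∅∪∅=∅
  n8('a'): parent n0 fail=0; on 'a' 0 → fail=0;  out ∅∪∅=∅
  n2('ba'): parent n1 fail=0; on 'a' 0 → fail=8;  out {2}∪∅={2}
  n5('cc'): parent n4 fail=0; on 'c' 0 → fail=4;  out {1}∪∅={1}
  n6('bb'): parent n1 fail=0; on 'b' 0 → fail=1;  out {7}∪{6}={6,7}
  n9('aa'): parent n8 fail=0; on 'a' 0 → fail=8;  out ∅∪∅=∅
  n12('cb'): parent n4 fail=0; on 'b' 0 → fail=1;  out ∅∪{6}={6}
  n3('baa'): parent n2 fail=8; on 'a' 8 → fail=9;  out {0}∪∅={0}
  n7('bba'): parent n6 fail=1; on 'a' 1 → fail=2;  out {3}∪{2}={2,3}
  n10('aab'): parent n9 fail=8; on 'b' 8→0 → fail=1;  out ∅∪{6}={6}
  n13('cbb'): parent n12 fail=1; on 'b' 1 → fail=6;  out ∅∪{6,7}={6,7}
  n11('aabb'): parent n10 fail=1; on 'b' 1 → fail=6;  out {4}∪{6,7}={4,6,7}
  n14('cbba'): parent n13 fail=6; on 'a' 6 → fail=7;  out {5}∪{2,3}={2,3,5}

Run:
[0] read 'c'  n0⇒n4
[1] read 'b'  n4⇒n12  ** P6@[1:1]
[2] read 'b'  n12⇒n13  ** P6@[2:2],P7@[1:2]
[3] read 'b'  n13⇒n6 (fail-walked)  ** P6@[3:3],P7@[2:3]
[4] read 'b'  n6⇒n6 (fail-walked)  ** P6@[4:4],P7@[3:4]
[5] read 'b'  n6⇒n6 (fail-walked)  ** P6@[5:5],P7@[4:5]
[6] read 'a'  n6⇒n7  ** P2@[5:6],P3@[4:6]
[7] read 'a'  n7⇒n3 (fail-walked)  ** P0@[5:7]
[8] read 'c'  n3⇒n4 (fail-walked)
[9] read 'b'  n4⇒n12  ** P6@[9:9]
[10] read 'b'  n12⇒n13  ** P6@[10:10],P7@[9:10]
[11] read 'a'  n13⇒n14  ** P2@[10:11],P3@[9:11],P5@[8:11]
[12] read 'a'  n14⇒n3 (fail-walked)  ** P0@[10:12]
[13] read 'a'  n3⇒n9 (fail-walked)
[14] read 'a'  n9⇒n9 (fail-walked)
[15] read 'b'  n9⇒n10  ** P6@[15:15]
[16] read 'b'  n10⇒n11  ** P4@[13:16],P6@[16:16],P7@[15:16]
[17] read 'a'  n11⇒n7 (fail-walked)  ** P2@[16:17],P3@[15:17]
[18] read 'c'  n7⇒n4 (fail-walked)
[19] read 'a'  n4⇒n8 (fail-walked)

Matches: [[1,6],[2,6],[2,7],[3,6],[3,7],[4,6],[4,7],[5,6],[5,7],[6,2],[6,3],[7,0],[9,6],[10,6],[10,7],[11,2],[11,3],[11,5],[12,0],[15,6],[16,4],[16,6],[16,7],[17,2],[17,3]]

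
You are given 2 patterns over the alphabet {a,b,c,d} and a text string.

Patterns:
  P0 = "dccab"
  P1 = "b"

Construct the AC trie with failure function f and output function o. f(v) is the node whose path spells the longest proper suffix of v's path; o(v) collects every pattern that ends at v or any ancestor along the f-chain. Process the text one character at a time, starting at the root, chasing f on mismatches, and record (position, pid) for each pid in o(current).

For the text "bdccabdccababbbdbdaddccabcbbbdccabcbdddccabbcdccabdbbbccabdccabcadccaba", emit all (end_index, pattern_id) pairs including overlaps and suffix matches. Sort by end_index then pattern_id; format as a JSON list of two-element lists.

Build automaton:
Trie nodes:
  0='ε' goto b→6 d→1
  1='d' goto c→2
  2='dc' goto c→3
  3='dcc' goto a→4
  4='dcca' goto b→5
  5='dccab' goto ·  ←P0
  6='b' goto ·  ←P1

BFS fail/out derivation:
  n1('d'): parent n0 fail=0; on 'd' 0 → fail=0;  out ∅∪∅=∅
  n6('b'): parent n0 fail=0; on 'b' 0 → fail=0;  out {1}∪∅={1}
  n2('dc'): parent n1 fail=0; on 'c' 0 → fail=0;  out ∅∪∅=∅
  n3('dcc'): parent n2 fail=0; on 'c' 0 → fail=0;  out ∅∪∅=∅
  n4('dcca'): parent n3 fail=0; on 'a' 0 → fail=0;  out ∅∪∅=∅
  n5('dccab'): parent n4 fail=0; on 'b' 0 → fail=6;  out {0}∪{1}={0,1}

Run:
pos 0 'b': at 6  emit P1@[0:0]
pos 1 'd': at 1 ·f
pos 2 'c': at 2
pos 3 'c': at 3
pos 4 'a': at 4
pos 5 'b': at 5  emit P0@[1:5],P1@[5:5]
pos 6 'd': at 1 ·f
pos 7 'c': at 2
pos 8 'c': at 3
pos 9 'a': at 4
pos 10 'b': at 5  emit P0@[6:10],P1@[10:10]
pos 11 'a': at 0 ·f
pos 12 'b': at 6  emit P1@[12:12]
pos 13 'b': at 6 ·f  emit P1@[13:13]
pos 14 'b': at 6 ·f  emit P1@[14:14]
pos 15 'd': at 1 ·f
pos 16 'b': at 6 ·f  emit P1@[16:16]
pos 17 'd': at 1 ·f
pos 18 'a': at 0 ·f
pos 19 'd': at 1
pos 20 'd': at 1 ·f
pos 21 'c': at 2
pos 22 'c': at 3
pos 23 'a': at 4
pos 24 'b': at 5  emit P0@[20:24],P1@[24:24]
pos 25 'c': at 0 ·f
pos 26 'b': at 6  emit P1@[26:26]
pos 27 'b': at 6 ·f  emit P1@[27:27]
pos 28 'b': at 6 ·f  emit P1@[28:28]
pos 29 'd': at 1 ·f
pos 30 'c': at 2
pos 31 'c': at 3
pos 32 'a': at 4
pos 33 'b': at 5  emit P0@[29:33],P1@[33:33]
pos 34 'c': at 0 ·f
pos 35 'b': at 6  emit P1@[35:35]
pos 36 'd': at 1 ·f
pos 37 'd': at 1 ·f
pos 38 'd': at 1 ·f
pos 39 'c': at 2
pos 40 'c': at 3
pos 41 'a': at 4
pos 42 'b': at 5  emit P0@[38:42],P1@[42:42]
pos 43 'b': at 6 ·f  emit P1@[43:43]
pos 44 'c': at 0 ·f
pos 45 'd': at 1
pos 46 'c': at 2
pos 47 'c': at 3
pos 48 'a': at 4
pos 49 'b': at 5  emit P0@[45:49],P1@[49:49]
pos 50 'd': at 1 ·f
pos 51 'b': at 6 ·f  emit P1@[51:51]
pos 52 'b': at 6 ·f  emit P1@[52:52]
pos 53 'b': at 6 ·f  emit P1@[53:53]
pos 54 'c': at 0 ·f
pos 55 'c': at 0
pos 56 'a': at 0
pos 57 'b': at 6  emit P1@[57:57]
pos 58 'd': at 1 ·f
pos 59 'c': at 2
pos 60 'c': at 3
pos 61 'a': at 4
pos 62 'b': at 5  emit P0@[58:62],P1@[62:62]
pos 63 'c': at 0 ·f
pos 64 'a': at 0
pos 65 'd': at 1
pos 66 'c': at 2
pos 67 'c': at 3
pos 68 'a': at 4
pos 69 'b': at 5  emit P0@[65:69],P1@[69:69]
pos 70 'a': at 0 ·f

All matches (sorted): [[0,1],[5,0],[5,1],[10,0],[10,1],[12,1],[13,1],[14,1],[16,1],[24,0],[24,1],[26,1],[27,1],[28,1],[33,0],[33,1],[35,1],[42,0],[42,1],[43,1],[49,0],[49,1],[51,1],[52,1],[53,1],[57,1],[62,0],[62,1],[69,0],[69,1]]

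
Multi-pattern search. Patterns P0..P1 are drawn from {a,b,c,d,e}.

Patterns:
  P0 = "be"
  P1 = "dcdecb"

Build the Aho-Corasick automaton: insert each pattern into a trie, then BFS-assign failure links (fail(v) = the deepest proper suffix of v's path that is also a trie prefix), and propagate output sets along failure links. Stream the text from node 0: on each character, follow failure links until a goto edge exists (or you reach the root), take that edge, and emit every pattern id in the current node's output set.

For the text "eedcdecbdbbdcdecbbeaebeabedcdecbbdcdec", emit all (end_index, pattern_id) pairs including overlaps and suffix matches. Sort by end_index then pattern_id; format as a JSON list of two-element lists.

Construct AC machine:
Trie nodes:
  0='ε' goto b→1 d→3
  1='b' goto e→2
  2='be' goto ·  [P0 ends]
  3='d' goto c→4
  4='dc' goto d→5
  5='dcd' goto e→6
  6='dcde' goto c→7
  7='dcdec' goto b→8
  8='dcdecb' goto ·  [P1 ends]

Failure links (BFS by depth):
  fail(1) 'b': from fail(0)=0 chase 'b': 0 ⇒ 0;  out=∅∪out(0)=∅
  fail(3) 'd': from fail(0)=0 chase 'd': 0 ⇒ 0;  out=∅∪out(0)=∅
  fail(2) 'be': from fail(1)=0 chase 'e': 0 ⇒ 0;  out={0}∪out(0)={0}
  fail(4) 'dc': from fail(3)=0 chase 'c': 0 ⇒ 0;  out=∅∪out(0)=∅
  fail(5) 'dcd': from fail(4)=0 chase 'd': 0 ⇒ 3;  out=∅∪out(3)=∅
  fail(6) 'dcde': from fail(5)=3 chase 'e': 3→0 ⇒ 0;  out=∅∪out(0)=∅
  fail(7) 'dcdec': from fail(6)=0 chase 'c': 0 ⇒ 0;  out=∅∪out(0)=∅
  fail(8) 'dcdecb': from fail(7)=0 chase 'b': 0 ⇒ 1;  out={1}∪out(1)={1}

Run:
pos 0 'e': at 0
pos 1 'e': at 0
pos 2 'd': at 3
pos 3 'c': at 4
pos 4 'd': at 5
pos 5 'e': at 6
pos 6 'c': at 7
pos 7 'b': at 8  emit P1@[2:7]
pos 8 'd': at 3 (via fail)
pos 9 'b': at 1 (via fail)
pos 10 'b': at 1 (via fail)
pos 11 'd': at 3 (via fail)
pos 12 'c': at 4
pos 13 'd': at 5
pos 14 'e': at 6
pos 15 'c': at 7
pos 16 'b': at 8  emit P1@[11:16]
pos 17 'b': at 1 (via fail)
pos 18 'e': at 2  emit P0@[17:18]
pos 19 'a': at 0 (via fail)
pos 20 'e': at 0
pos 21 'b': at 1
pos 22 'e': at 2  emit P0@[21:22]
pos 23 'a': at 0 (via fail)
pos 24 'b': at 1
pos 25 'e': at 2  emit P0@[24:25]
pos 26 'd': at 3 (via fail)
pos 27 'c': at 4
pos 28 'd': at 5
pos 29 'e': at 6
pos 30 'c': at 7
pos 31 'b': at 8  emit P1@[26:31]
pos 32 'b': at 1 (via fail)
pos 33 'd': at 3 (via fail)
pos 34 'c': at 4
pos 35 'd': at 5
pos 36 'e': at 6
pos 37 'c': at 7

Matches: [[7,1],[16,1],[18,0],[22,0],[25,0],[31,1]]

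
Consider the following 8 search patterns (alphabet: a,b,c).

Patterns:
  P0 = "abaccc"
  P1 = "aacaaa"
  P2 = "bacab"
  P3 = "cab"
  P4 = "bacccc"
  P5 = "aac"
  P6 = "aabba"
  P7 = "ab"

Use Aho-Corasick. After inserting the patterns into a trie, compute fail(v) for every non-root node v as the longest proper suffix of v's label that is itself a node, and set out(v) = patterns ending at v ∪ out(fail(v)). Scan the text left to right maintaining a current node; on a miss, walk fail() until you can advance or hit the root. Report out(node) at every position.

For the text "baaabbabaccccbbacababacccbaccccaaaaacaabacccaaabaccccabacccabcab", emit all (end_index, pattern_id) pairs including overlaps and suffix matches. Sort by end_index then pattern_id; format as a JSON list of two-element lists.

Construct AC machine:
Trie nodes:
  n0 'ε': a→1 b→12 c→17
  n1 'a': a→7 b→2
  n2 'ab': a→3  [P7 ends]
  n3 'aba': c→4
  n4 'abac': c→5
  n5 'abacc': c→6
  n6 'abaccc': ·  [P0 ends]
  n7 'aa': b→23 c→8
  n8 'aac': a→9  [P5 ends]
  n9 'aaca': a→10
  n10 'aacaa': a→11
  n11 'aacaaa': ·  [P1 ends]
  n12 'b': a→13
  n13 'ba': c→14
  n14 'bac': a→15 c→20
  n15 'baca': b→16
  n16 'bacab': ·  [P2 ends]
  n17 'c': a→18
  n18 'ca': b→19
  n19 'cab': ·  [P3 ends]
  n20 'bacc': c→21
  n21 'baccc': c→22
  n22 'bacccc': ·  [P4 ends]
  n23 'aab': b→24
  n24 'aabb': a→25
  n25 'aabba': ·  [P6 ends]

Failure links (BFS by depth):
  fail(1) 'a': from fail(0)=0 chase 'a': 0 ⇒ 0;  out=∅∪out(0)=∅
  fail(12) 'b': from fail(0)=0 chase 'b': 0 ⇒ 0;  out=∅∪out(0)=∅
  fail(17) 'c': from fail(0)=0 chase 'c': 0 ⇒ 0;  out=∅∪out(0)=∅
  fail(2) 'ab': from fail(1)=0 chase 'b': 0 ⇒ 12;  out={7}∪out(12)={7}
  fail(7) 'aa': from fail(1)=0 chase 'a': 0 ⇒ 1;  out=∅∪out(1)=∅
  fail(13) 'ba': from fail(12)=0 chase 'a': 0 ⇒ 1;  out=∅∪out(1)=∅
  fail(18) 'ca': from fail(17)=0 chase 'a': 0 ⇒ 1;  out=∅∪out(1)=∅
  fail(3) 'aba': from fail(2)=12 chase 'a': 12 ⇒ 13;  out=∅∪out(13)=∅
  fail(8) 'aac': from fail(7)=1 chase 'c': 1→0 ⇒ 17;  out={5}∪out(17)={5}
  fail(14) 'bac': from fail(13)=1 chase 'c': 1→0 ⇒ 17;  out=∅∪out(17)=∅
  fail(19) 'cab': from fail(18)=1 chase 'b': 1 ⇒ 2;  out={3}∪out(2)={3,7}
  fail(23) 'aab': from fail(7)=1 chase 'b': 1 ⇒ 2;  out=∅∪out(2)={7}
  fail(4) 'abac': from fail(3)=13 chase 'c': 13 ⇒ 14;  out=∅∪out(14)=∅
  fail(9) 'aaca': from fail(8)=17 chase 'a': 17 ⇒ 18;  out=∅∪out(18)=∅
  fail(15) 'baca': from fail(14)=17 chase 'a': 17 ⇒ 18;  out=∅∪out(18)=∅
  fail(20) 'bacc': from fail(14)=17 chase 'c': 17→0 ⇒ 17;  out=∅∪out(17)=∅
  fail(24) 'aabb': from fail(23)=2 chase 'b': 2→12→0 ⇒ 12;  out=∅∪out(12)=∅
  fail(5) 'abacc': from fail(4)=14 chase 'c': 14 ⇒ 20;  out=∅∪out(20)=∅
  fail(10) 'aacaa': from fail(9)=18 chase 'a': 18→1 ⇒ 7;  out=∅∪out(7)=∅
  fail(16) 'bacab': from fail(15)=18 chase 'b': 18 ⇒ 19;  out={2}∪out(19)={2,3,7}
  fail(21) 'baccc': from fail(20)=17 chase 'c': 17→0 ⇒ 17;  out=∅∪out(17)=∅
  fail(25) 'aabba': from fail(24)=12 chase 'a': 12 ⇒ 13;  out={6}∪out(13)={6}
  fail(6) 'abaccc': from fail(5)=20 chase 'c': 20 ⇒ 21;  out={0}∪out(21)={0}
  fail(11) 'aacaaa': from fail(10)=7 chase 'a': 7→1 ⇒ 7;  out={1}∪out(7)={1}
  fail(22) 'bacccc': from fail(21)=17 chase 'c': 17→0 ⇒ 17;  out={4}∪out(17)={4}

Scan:
pos 0 'b': at 12
pos 1 'a': at 13
pos 2 'a': at 7 ·f
pos 3 'a': at 7 ·f
pos 4 'b': at 23  emit P7@[3:4]
pos 5 'b': at 24
pos 6 'a': at 25  emit P6@[2:6]
pos 7 'b': at 2 ·f  emit P7@[6:7]
pos 8 'a': at 3
pos 9 'c': at 4
pos 10 'c': at 5
pos 11 'c': at 6  emit P0@[6:11]
pos 12 'c': at 22 ·f  emit P4@[7:12]
pos 13 'b': at 12 ·f
pos 14 'b': at 12 ·f
pos 15 'a': at 13
pos 16 'c': at 14
pos 17 'a': at 15
pos 18 'b': at 16  emit P2@[14:18],P3@[16:18],P7@[17:18]
pos 19 'a': at 3 ·f
pos 20 'b': at 2 ·f  emit P7@[19:20]
pos 21 'a': at 3
pos 22 'c': at 4
pos 23 'c': at 5
pos 24 'c': at 6  emit P0@[19:24]
pos 25 'b': at 12 ·f
pos 26 'a': at 13
pos 27 'c': at 14
pos 28 'c': at 20
pos 29 'c': at 21
pos 30 'c': at 22  emit P4@[25:30]
pos 31 'a': at 18 ·f
pos 32 'a': at 7 ·f
pos 33 'a': at 7 ·f
pos 34 'a': at 7 ·f
pos 35 'a': at 7 ·f
pos 36 'c': at 8  emit P5@[34:36]
pos 37 'a': at 9
pos 38 'a': at 10
pos 39 'b': at 23 ·f  emit P7@[38:39]
pos 40 'a': at 3 ·f
pos 41 'c': at 4
pos 42 'c': at 5
pos 43 'c': at 6  emit P0@[38:43]
pos 44 'a': at 18 ·f
pos 45 'a': at 7 ·f
pos 46 'a': at 7 ·f
pos 47 'b': at 23  emit P7@[46:47]
pos 48 'a': at 3 ·f
pos 49 'c': at 4
pos 50 'c': at 5
pos 51 'c': at 6  emit P0@[46:51]
pos 52 'c': at 22 ·f  emit P4@[47:52]
pos 53 'a': at 18 ·f
pos 54 'b': at 19  emit P3@[52:54],P7@[53:54]
pos 55 'a': at 3 ·f
pos 56 'c': at 4
pos 57 'c': at 5
pos 58 'c': at 6  emit P0@[53:58]
pos 59 'a': at 18 ·f
pos 60 'b': at 19  emit P3@[58:60],P7@[59:60]
pos 61 'c': at 17 ·f
pos 62 'a': at 18
pos 63 'b': at 19  emit P3@[61:63],P7@[62:63]

Result: [[4,7],[6,6],[7,7],[11,0],[12,4],[18,2],[18,3],[18,7],[20,7],[24,0],[30,4],[36,5],[39,7],[43,0],[47,7],[51,0],[52,4],[54,3],[54,7],[58,0],[60,3],[60,7],[63,3],[63,7]]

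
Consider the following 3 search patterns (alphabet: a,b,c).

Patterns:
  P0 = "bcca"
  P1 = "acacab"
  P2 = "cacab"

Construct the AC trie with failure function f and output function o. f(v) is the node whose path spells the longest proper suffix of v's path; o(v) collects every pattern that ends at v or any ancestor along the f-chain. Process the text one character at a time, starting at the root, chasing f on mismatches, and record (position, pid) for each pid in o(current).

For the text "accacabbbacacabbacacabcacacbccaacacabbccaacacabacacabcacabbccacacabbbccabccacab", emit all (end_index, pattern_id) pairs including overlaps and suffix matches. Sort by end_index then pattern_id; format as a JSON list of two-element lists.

Build automaton:
Trie (insert patterns):
  n0 'ε': a→5 b→1 c→11
  n1 'b': c→2
  n2 'bc': c→3
  n3 'bcc': a→4
  n4 'bcca': ·  ←P0
  n5 'a': c→6
  n6 'ac': a→7
  n7 'aca': c→8
  n8 'acac': a→9
  n9 'acaca': b→10
  n10 'acacab': ·  ←P1
  n11 'c': a→12
  n12 'ca': c→13
  n13 'cac': a→14
  n14 'caca': b→15
  n15 'cacab': ·  ←P2

Failure links (BFS by depth):
  n1('b'): parent n0 fail=0; on 'b' 0 → fail=0;  out ∅∪∅=∅
  n5('a'): parent n0 fail=0; on 'a' 0 → fail=0;  out ∅∪∅=∅
  n11('c'): parent n0 fail=0; on 'c' 0 → fail=0;  out ∅∪∅=∅
  n2('bc'): parent n1 fail=0; on 'c' 0 → fail=11;  out ∅∪∅=∅
  n6('ac'): parent n5 fail=0; on 'c' 0 → fail=11;  out ∅∪∅=∅
  n12('ca'): parent n11 fail=0; on 'a' 0 → fail=5;  out ∅∪∅=∅
  n3('bcc'): parent n2 fail=11; on 'c' 11→0 → fail=11;  out ∅∪∅=∅
  n7('aca'): parent n6 fail=11; on 'a' 11 → fail=12;  out ∅∪∅=∅
  n13('cac'): parent n12 fail=5; on 'c' 5 → fail=6;  out ∅∪∅=∅
  n4('bcca'): parent n3 fail=11; on 'a' 11 → fail=12;  out {0}∪∅={0}
  n8('acac'): parent n7 fail=12; on 'c' 12 → fail=13;  out ∅∪∅=∅
  n14('caca'): parent n13 fail=6; on 'a' 6 → fail=7;  out ∅∪∅=∅
  n9('acaca'): parent n8 fail=13; on 'a' 13 → fail=14;  out ∅∪∅=∅
  n15('cacab'): parent n14 fail=7; on 'b' 7→12→5→0 → fail=1;  out {2}∪∅={2}
  n10('acacab'): parent n9 fail=14; on 'b' 14 → fail=15;  out {1}∪{2}={1,2}

Scan:
[0] read 'a'  n0⇒n5
[1] read 'c'  n5⇒n6
[2] read 'c'  n6⇒n11 (via fail)
[3] read 'a'  n11⇒n12
[4] read 'c'  n12⇒n13
[5] read 'a'  n13⇒n14
[6] read 'b'  n14⇒n15  → match P2@[2:6]
[7] read 'b'  n15⇒n1 (via fail)
[8] read 'b'  n1⇒n1 (via fail)
[9] read 'a'  n1⇒n5 (via fail)
[10] read 'c'  n5⇒n6
[11] read 'a'  n6⇒n7
[12] read 'c'  n7⇒n8
[13] read 'a'  n8⇒n9
[14] read 'b'  n9⇒n10  → match P1@[9:14],P2@[10:14]
[15] read 'b'  n10⇒n1 (via fail)
[16] read 'a'  n1⇒n5 (via fail)
[17] read 'c'  n5⇒n6
[18] read 'a'  n6⇒n7
[19] read 'c'  n7⇒n8
[20] read 'a'  n8⇒n9
[21] read 'b'  n9⇒n10  → match P1@[16:21],P2@[17:21]
[22] read 'c'  n10⇒n2 (via fail)
[23] read 'a'  n2⇒n12 (via fail)
[24] read 'c'  n12⇒n13
[25] read 'a'  n13⇒n14
[26] read 'c'  n14⇒n8 (via fail)
[27] read 'b'  n8⇒n1 (via fail)
[28] read 'c'  n1⇒n2
[29] read 'c'  n2⇒n3
[30] read 'a'  n3⇒n4  → match P0@[27:30]
[31] read 'a'  n4⇒n5 (via fail)
[32] read 'c'  n5⇒n6
[33] read 'a'  n6⇒n7
[34] read 'c'  n7⇒n8
[35] read 'a'  n8⇒n9
[36] read 'b'  n9⇒n10  → match P1@[31:36],P2@[32:36]
[37] read 'b'  n10⇒n1 (via fail)
[38] read 'c'  n1⇒n2
[39] read 'c'  n2⇒n3
[40] read 'a'  n3⇒n4  → match P0@[37:40]
[41] read 'a'  n4⇒n5 (via fail)
[42] read 'c'  n5⇒n6
[43] read 'a'  n6⇒n7
[44] read 'c'  n7⇒n8
[45] read 'a'  n8⇒n9
[46] read 'b'  n9⇒n10  → match P1@[41:46],P2@[42:46]
[47] read 'a'  n10⇒n5 (via fail)
[48] read 'c'  n5⇒n6
[49] read 'a'  n6⇒n7
[50] read 'c'  n7⇒n8
[51] read 'a'  n8⇒n9
[52] read 'b'  n9⇒n10  → match P1@[47:52],P2@[48:52]
[53] read 'c'  n10⇒n2 (via fail)
[54] read 'a'  n2⇒n12 (via fail)
[55] read 'c'  n12⇒n13
[56] read 'a'  n13⇒n14
[57] read 'b'  n14⇒n15  → match P2@[53:57]
[58] read 'b'  n15⇒n1 (via fail)
[59] read 'c'  n1⇒n2
[60] read 'c'  n2⇒n3
[61] read 'a'  n3⇒n4  → match P0@[58:61]
[62] read 'c'  n4⇒n13 (via fail)
[63] read 'a'  n13⇒n14
[64] read 'c'  n14⇒n8 (via fail)
[65] read 'a'  n8⇒n9
[66] read 'b'  n9⇒n10  → match P1@[61:66],P2@[62:66]
[67] read 'b'  n10⇒n1 (via fail)
[68] read 'b'  n1⇒n1 (via fail)
[69] read 'c'  n1⇒n2
[70] read 'c'  n2⇒n3
[71] read 'a'  n3⇒n4  → match P0@[68:71]
[72] read 'b'  n4⇒n1 (via fail)
[73] read 'c'  n1⇒n2
[74] read 'c'  n2⇒n3
[75] read 'a'  n3⇒n4  → match P0@[72:75]
[76] read 'c'  n4⇒n13 (via fail)
[77] read 'a'  n13⇒n14
[78] read 'b'  n14⇒n15  → match P2@[74:78]

Matches: [[6,2],[14,1],[14,2],[21,1],[21,2],[30,0],[36,1],[36,2],[40,0],[46,1],[46,2],[52,1],[52,2],[57,2],[61,0],[66,1],[66,2],[71,0],[75,0],[78,2]]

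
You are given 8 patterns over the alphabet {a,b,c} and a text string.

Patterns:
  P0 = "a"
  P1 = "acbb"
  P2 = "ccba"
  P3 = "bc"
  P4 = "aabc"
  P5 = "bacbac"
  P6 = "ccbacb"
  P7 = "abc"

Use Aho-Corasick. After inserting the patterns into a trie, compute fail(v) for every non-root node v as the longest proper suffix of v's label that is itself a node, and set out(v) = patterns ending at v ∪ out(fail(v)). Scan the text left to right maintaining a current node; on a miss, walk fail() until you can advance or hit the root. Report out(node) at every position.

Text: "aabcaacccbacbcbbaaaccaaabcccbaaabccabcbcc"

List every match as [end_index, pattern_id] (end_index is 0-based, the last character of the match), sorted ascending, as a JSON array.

Build:
Trie nodes:
  n0 'ε': a→1 b→9 c→5
  n1 'a': a→11 b→21 c→2  ←P0
  n2 'ac': b→3
  n3 'acb': b→4
  n4 'acbb': ·  ←P1
  n5 'c': c→6
  n6 'cc': b→7
  n7 'ccb': a→8
  n8 'ccba': c→19  ←P2
  n9 'b': a→14 c→10
  n10 'bc': ·  ←P3
  n11 'aa': b→12
  n12 'aab': c→13
  n13 'aabc': ·  ←P4
  n14 'ba': c→15
  n15 'bac': b→16
  n16 'bacb': a→17
  n17 'bacba': c→18
  n18 'bacbac': ·  ←P5
  n19 'ccbac': b→20
  n20 'ccbacb': ·  ←P6
  n21 'ab': c→22
  n22 'abc': ·  ←P7

BFS fail/out derivation:
  fail(1) 'a': from fail(0)=0 chase 'a': 0 ⇒ 0;  out={0}∪out(0)={0}
  fail(5) 'c': from fail(0)=0 chase 'c': 0 ⇒ 0;  out=∅∪out(0)=∅
  fail(9) 'b': from fail(0)=0 chase 'b': 0 ⇒ 0;  out=∅∪out(0)=∅
  fail(2) 'ac': from fail(1)=0 chase 'c': 0 ⇒ 5;  out=∅∪out(5)=∅
  fail(6) 'cc': from fail(5)=0 chase 'c': 0 ⇒ 5;  out=∅∪out(5)=∅
  fail(10) 'bc': from fail(9)=0 chase 'c': 0 ⇒ 5;  out={3}∪out(5)={3}
  fail(11) 'aa': from fail(1)=0 chase 'a': 0 ⇒ 1;  out=∅∪out(1)={0}
  fail(14) 'ba': from fail(9)=0 chase 'a': 0 ⇒ 1;  out=∅∪out(1)={0}
  fail(21) 'ab': from fail(1)=0 chase 'b': 0 ⇒ 9;  out=∅∪out(9)=∅
  fail(3) 'acb': from fail(2)=5 chase 'b': 5→0 ⇒ 9;  out=∅∪out(9)=∅
  fail(7) 'ccb': from fail(6)=5 chase 'b': 5→0 ⇒ 9;  out=∅∪out(9)=∅
  fail(12) 'aab': from fail(11)=1 chase 'b': 1 ⇒ 21;  out=∅∪out(21)=∅
  fail(15) 'bac': from fail(14)=1 chase 'c': 1 ⇒ 2;  out=∅∪out(2)=∅
  fail(22) 'abc': from fail(21)=9 chase 'c': 9 ⇒ 10;  out={7}∪out(10)={3,7}
  fail(4) 'acbb': from fail(3)=9 chase 'b': 9→0 ⇒ 9;  out={1}∪out(9)={1}
  fail(8) 'ccba': from fail(7)=9 chase 'a': 9 ⇒ 14;  out={2}∪out(14)={0,2}
  fail(13) 'aabc': from fail(12)=21 chase 'c': 21 ⇒ 22;  out={4}∪out(22)={3,4,7}
  fail(16) 'bacb': from fail(15)=2 chase 'b': 2 ⇒ 3;  out=∅∪out(3)=∅
  fail(17) 'bacba': from fail(16)=3 chase 'a': 3→9 ⇒ 14;  out=∅∪out(14)={0}
  fail(19) 'ccbac': from fail(8)=14 chase 'c': 14 ⇒ 15;  out=∅∪out(15)=∅
  fail(18) 'bacbac': from fail(17)=14 chase 'c': 14 ⇒ 15;  out={5}∪out(15)={5}
  fail(20) 'ccbacb': from fail(19)=15 chase 'b': 15 ⇒ 16;  out={6}∪out(16)={6}

Text stream:
pos 0 'a': at 1  → match P0@[0:0]
pos 1 'a': at 11  → match P0@[1:1]
pos 2 'b': at 12
pos 3 'c': at 13  → match P3@[2:3],P4@[0:3],P7@[1:3]
pos 4 'a': at 1 (via fail)  → match P0@[4:4]
pos 5 'a': at 11  → match P0@[5:5]
pos 6 'c': at 2 (via fail)
pos 7 'c': at 6 (via fail)
pos 8 'c': at 6 (via fail)
pos 9 'b': at 7
pos 10 'a': at 8  → match P0@[10:10],P2@[7:10]
pos 11 'c': at 19
pos 12 'b': at 20  → match P6@[7:12]
pos 13 'c': at 10 (via fail)  → match P3@[12:13]
pos 14 'b': at 9 (via fail)
pos 15 'b': at 9 (via fail)
pos 16 'a': at 14  → match P0@[16:16]
pos 17 'a': at 11 (via fail)  → match P0@[17:17]
pos 18 'a': at 11 (via fail)  → match P0@[18:18]
pos 19 'c': at 2 (via fail)
pos 20 'c': at 6 (via fail)
pos 21 'a': at 1 (via fail)  → match P0@[21:21]
pos 22 'a': at 11  → match P0@[22:22]
pos 23 'a': at 11 (via fail)  → match P0@[23:23]
pos 24 'b': at 12
pos 25 'c': at 13  → match P3@[24:25],P4@[22:25],P7@[23:25]
pos 26 'c': at 6 (via fail)
pos 27 'c': at 6 (via fail)
pos 28 'b': at 7
pos 29 'a': at 8  → match P0@[29:29],P2@[26:29]
pos 30 'a': at 11 (via fail)  → match P0@[30:30]
pos 31 'a': at 11 (via fail)  → match P0@[31:31]
pos 32 'b': at 12
pos 33 'c': at 13  → match P3@[32:33],P4@[30:33],P7@[31:33]
pos 34 'c': at 6 (via fail)
pos 35 'a': at 1 (via fail)  → match P0@[35:35]
pos 36 'b': at 21
pos 37 'c': at 22  → match P3@[36:37],P7@[35:37]
pos 38 'b': at 9 (via fail)
pos 39 'c': at 10  → match P3@[38:39]
pos 40 'c': at 6 (via fail)

All matches (sorted): [[0,0],[1,0],[3,3],[3,4],[3,7],[4,0],[5,0],[10,0],[10,2],[12,6],[13,3],[16,0],[17,0],[18,0],[21,0],[22,0],[23,0],[25,3],[25,4],[25,7],[29,0],[29,2],[30,0],[31,0],[33,3],[33,4],[33,7],[35,0],[37,3],[37,7],[39,3]]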